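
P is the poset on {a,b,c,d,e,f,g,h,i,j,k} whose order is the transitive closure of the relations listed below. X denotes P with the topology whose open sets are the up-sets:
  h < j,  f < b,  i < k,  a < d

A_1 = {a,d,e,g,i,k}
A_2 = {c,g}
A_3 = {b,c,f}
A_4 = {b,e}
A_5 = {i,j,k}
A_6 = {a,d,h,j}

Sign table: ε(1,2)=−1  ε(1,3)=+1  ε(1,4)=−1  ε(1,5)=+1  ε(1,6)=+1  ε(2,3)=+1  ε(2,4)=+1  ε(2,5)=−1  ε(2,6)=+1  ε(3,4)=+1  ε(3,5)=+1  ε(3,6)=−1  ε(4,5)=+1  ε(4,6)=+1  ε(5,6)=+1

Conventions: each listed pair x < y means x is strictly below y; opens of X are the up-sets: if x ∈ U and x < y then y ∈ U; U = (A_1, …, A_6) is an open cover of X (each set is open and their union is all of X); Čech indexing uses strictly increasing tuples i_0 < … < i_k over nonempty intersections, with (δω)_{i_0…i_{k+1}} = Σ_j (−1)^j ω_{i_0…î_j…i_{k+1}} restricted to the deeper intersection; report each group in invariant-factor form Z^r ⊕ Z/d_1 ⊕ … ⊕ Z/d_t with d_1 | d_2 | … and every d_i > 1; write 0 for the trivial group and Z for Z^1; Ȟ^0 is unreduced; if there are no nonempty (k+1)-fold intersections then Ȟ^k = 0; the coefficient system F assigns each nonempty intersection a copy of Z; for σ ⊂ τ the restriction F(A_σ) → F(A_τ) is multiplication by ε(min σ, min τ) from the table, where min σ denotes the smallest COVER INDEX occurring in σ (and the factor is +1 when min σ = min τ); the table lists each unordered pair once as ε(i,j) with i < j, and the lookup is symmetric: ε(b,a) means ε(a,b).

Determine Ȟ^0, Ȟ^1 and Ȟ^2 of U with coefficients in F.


cover nerve:
  A12={g} A14={e} A15={i,k} A16={a,d} A23={c} A34={b} A56={j}
C dims 6,7; δ0: rk 5, SNF 1^5
Ȟ^0: (6−5)−0=1 ⇒ Z
Ȟ^1: (7−0)−5=2 ⇒ Z^2
Ȟ^2: (0−0)−0=0 ⇒ 0

Ȟ^0(U;F) ≅ Z,  Ȟ^1(U;F) ≅ Z^2,  Ȟ^2(U;F) ≅ 0


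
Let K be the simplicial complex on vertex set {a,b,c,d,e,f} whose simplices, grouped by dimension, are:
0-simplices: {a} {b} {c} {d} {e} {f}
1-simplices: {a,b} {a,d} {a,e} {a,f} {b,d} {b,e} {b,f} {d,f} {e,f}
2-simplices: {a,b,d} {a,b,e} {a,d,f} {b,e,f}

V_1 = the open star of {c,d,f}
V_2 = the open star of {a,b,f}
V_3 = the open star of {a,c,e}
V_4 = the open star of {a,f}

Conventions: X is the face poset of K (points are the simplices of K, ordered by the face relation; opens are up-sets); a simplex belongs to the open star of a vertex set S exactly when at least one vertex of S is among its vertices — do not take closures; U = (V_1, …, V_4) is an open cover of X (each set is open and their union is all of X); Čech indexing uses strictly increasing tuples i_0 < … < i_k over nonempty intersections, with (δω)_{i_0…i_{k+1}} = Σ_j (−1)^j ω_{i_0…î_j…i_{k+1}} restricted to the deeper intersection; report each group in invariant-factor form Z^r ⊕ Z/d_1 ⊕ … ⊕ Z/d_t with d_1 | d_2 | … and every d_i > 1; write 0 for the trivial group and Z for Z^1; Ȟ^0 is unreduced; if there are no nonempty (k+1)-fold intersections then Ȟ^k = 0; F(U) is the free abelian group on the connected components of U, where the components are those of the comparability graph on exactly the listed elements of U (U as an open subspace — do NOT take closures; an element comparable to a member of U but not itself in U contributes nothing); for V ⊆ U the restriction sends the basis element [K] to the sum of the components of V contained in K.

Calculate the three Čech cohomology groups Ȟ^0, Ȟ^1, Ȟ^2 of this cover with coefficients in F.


nonempty overlaps:
  V1={{c},{d},{f},{a,d},{a,f},{b,d},{b,f},{d,f},{e,f},{a,b,d},{a,d,f},{b,e,f}} V2={{a},{b},{f},{a,b},{a,d},{a,e},{a,f},{b,d},{b,e},{b,f},{d,f},{e,f},{a,b,d},{a,b,e},{a,d,f},{b,e,f}} V3={{a},{c},{e},{a,b},{a,d},{a,e},{a,f},{b,e},{e,f},{a,b,d},{a,b,e},{a,d,f},{b,e,f}} V4={{a},{f},{a,b},{a,d},{a,e},{a,f},{b,f},{d,f},{e,f},{a,b,d},{a,b,e},{a,d,f},{b,e,f}}
  V12={{f},{a,d},{a,f},{b,d},{b,f},{d,f},{e,f},{a,b,d},{a,d,f},{b,e,f}} V13={{c},{a,d},{a,f},{e,f},{a,b,d},{a,d,f},{b,e,f}} V14={{f},{a,d},{a,f},{b,f},{d,f},{e,f},{a,b,d},{a,d,f},{b,e,f}} V23={{a},{a,b},{a,d},{a,e},{a,f},{b,e},{e,f},{a,b,d},{a,b,e},{a,d,f},{b,e,f}} V24={{a},{f},{a,b},{a,d},{a,e},{a,f},{b,f},{d,f},{e,f},{a,b,d},{a,b,e},{a,d,f},{b,e,f}} V34={{a},{a,b},{a,d},{a,e},{a,f},{e,f},{a,b,d},{a,b,e},{a,d,f},{b,e,f}}
  V123={{a,d},{a,f},{e,f},{a,b,d},{a,d,f},{b,e,f}} V124={{f},{a,d},{a,f},{b,f},{d,f},{e,f},{a,b,d},{a,d,f},{b,e,f}} V134={{a,d},{a,f},{e,f},{a,b,d},{a,d,f},{b,e,f}} V234={{a},{a,b},{a,d},{a,e},{a,f},{e,f},{a,b,d},{a,b,e},{a,d,f},{b,e,f}}
  V1234={{a,d},{a,f},{e,f},{a,b,d},{a,d,f},{b,e,f}}
components per intersection:
  V1: {{c}} {{d},{f},{a,d},{a,f},{b,d},{b,f},{d,f},{e,f},{a,b,d},{a,d,f},{b,e,f}}
  V2: {{a},{b},{f},{a,b},{a,d},{a,e},{a,f},{b,d},{b,e},{b,f},{d,f},{e,f},{a,b,d},{a,b,e},{a,d,f},{b,e,f}}
  V3: {{a},{e},{a,b},{a,d},{a,e},{a,f},{b,e},{e,f},{a,b,d},{a,b,e},{a,d,f},{b,e,f}} {{c}}
  V4: {{a},{f},{a,b},{a,d},{a,e},{a,f},{b,f},{d,f},{e,f},{a,b,d},{a,b,e},{a,d,f},{b,e,f}}
  V12: {{f},{a,d},{a,f},{b,d},{b,f},{d,f},{e,f},{a,b,d},{a,d,f},{b,e,f}}
  V13: {{c}} {{a,d},{a,f},{a,b,d},{a,d,f}} {{e,f},{b,e,f}}
  V14: {{f},{a,d},{a,f},{b,f},{d,f},{e,f},{a,b,d},{a,d,f},{b,e,f}}
  V23: {{a},{a,b},{a,d},{a,e},{a,f},{b,e},{e,f},{a,b,d},{a,b,e},{a,d,f},{b,e,f}}
  V24: {{a},{f},{a,b},{a,d},{a,e},{a,f},{b,f},{d,f},{e,f},{a,b,d},{a,b,e},{a,d,f},{b,e,f}}
  V34: {{a},{a,b},{a,d},{a,e},{a,f},{a,b,d},{a,b,e},{a,d,f}} {{e,f},{b,e,f}}
  V123: {{a,d},{a,f},{a,b,d},{a,d,f}} {{e,f},{b,e,f}}
  V124: {{f},{a,d},{a,f},{b,f},{d,f},{e,f},{a,b,d},{a,d,f},{b,e,f}}
  V134: {{a,d},{a,f},{a,b,d},{a,d,f}} {{e,f},{b,e,f}}
  V234: {{a},{a,b},{a,d},{a,e},{a,f},{a,b,d},{a,b,e},{a,d,f}} {{e,f},{b,e,f}}
  V1234: {{a,d},{a,f},{a,b,d},{a,d,f}} {{e,f},{b,e,f}}
C dims 6,9,7,2; δ0: rk 4, SNF 1^4; δ1: rk 5, SNF 1^5; δ2: rk 2, SNF 1^2
degree 0: 6−4−0 = 2 → Ȟ^0 ≅ Z^2
degree 1: 9−5−4 = 0 → Ȟ^1 ≅ 0
degree 2: 7−2−5 = 0 → Ȟ^2 ≅ 0

Ȟ^0 ≅ Z^2; Ȟ^1 ≅ 0; Ȟ^2 ≅ 0


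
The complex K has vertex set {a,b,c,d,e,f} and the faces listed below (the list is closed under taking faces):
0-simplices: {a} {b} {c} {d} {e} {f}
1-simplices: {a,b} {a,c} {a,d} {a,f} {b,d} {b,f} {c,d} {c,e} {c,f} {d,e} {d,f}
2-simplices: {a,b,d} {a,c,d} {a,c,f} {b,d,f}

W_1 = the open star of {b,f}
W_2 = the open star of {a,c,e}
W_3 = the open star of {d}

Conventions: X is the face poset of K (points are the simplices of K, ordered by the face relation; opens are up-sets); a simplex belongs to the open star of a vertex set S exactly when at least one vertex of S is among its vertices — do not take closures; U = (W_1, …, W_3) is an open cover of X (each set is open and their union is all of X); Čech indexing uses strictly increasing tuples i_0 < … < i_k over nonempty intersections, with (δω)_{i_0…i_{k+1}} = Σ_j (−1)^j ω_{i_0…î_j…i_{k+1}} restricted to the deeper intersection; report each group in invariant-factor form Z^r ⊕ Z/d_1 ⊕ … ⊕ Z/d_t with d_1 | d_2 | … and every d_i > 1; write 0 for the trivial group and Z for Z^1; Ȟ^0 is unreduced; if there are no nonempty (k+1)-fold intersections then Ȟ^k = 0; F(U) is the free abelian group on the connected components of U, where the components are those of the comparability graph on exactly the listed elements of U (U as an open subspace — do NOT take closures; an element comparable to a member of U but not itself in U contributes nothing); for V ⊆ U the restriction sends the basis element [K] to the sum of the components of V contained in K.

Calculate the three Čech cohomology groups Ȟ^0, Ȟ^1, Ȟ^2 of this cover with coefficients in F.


Ȟ^0(U;F) ≅ Z,  Ȟ^1(U;F) ≅ Z^2,  Ȟ^2(U;F) ≅ 0

nerve of the cover:
  W1={{b},{f},{a,b},{a,f},{b,d},{b,f},{c,f},{d,f},{a,b,d},{a,c,f},{b,d,f}} W2={{a},{c},{e},{a,b},{a,c},{a,d},{a,f},{c,d},{c,e},{c,f},{d,e},{a,b,d},{a,c,d},{a,c,f}} W3={{d},{a,d},{b,d},{c,d},{d,e},{d,f},{a,b,d},{a,c,d},{b,d,f}}
  W12={{a,b},{a,f},{c,f},{a,b,d},{a,c,f}} W13={{b,d},{d,f},{a,b,d},{b,d,f}} W23={{a,d},{c,d},{d,e},{a,b,d},{a,c,d}}
  W123={{a,b,d}}
components per intersection:
  W1: {{b},{f},{a,b},{a,f},{b,d},{b,f},{c,f},{d,f},{a,b,d},{a,c,f},{b,d,f}}
  W2: {{a},{c},{e},{a,b},{a,c},{a,d},{a,f},{c,d},{c,e},{c,f},{d,e},{a,b,d},{a,c,d},{a,c,f}}
  W3: {{d},{a,d},{b,d},{c,d},{d,e},{d,f},{a,b,d},{a,c,d},{b,d,f}}
  W12: {{a,b},{a,b,d}} {{a,f},{c,f},{a,c,f}}
  W13: {{b,d},{d,f},{a,b,d},{b,d,f}}
  W23: {{a,d},{c,d},{a,b,d},{a,c,d}} {{d,e}}
  W123: {{a,b,d}}
C dims 3,5,1; δ0: rk 2, SNF 1^2; δ1: rk 1, SNF 1^1
Ȟ^0 = (3 − 2) − 0 = 1, so Ȟ^0 ≅ Z
Ȟ^1 = (5 − 1) − 2 = 2, so Ȟ^1 ≅ Z^2
Ȟ^2 = (1 − 0) − 1 = 0, so Ȟ^2 ≅ 0


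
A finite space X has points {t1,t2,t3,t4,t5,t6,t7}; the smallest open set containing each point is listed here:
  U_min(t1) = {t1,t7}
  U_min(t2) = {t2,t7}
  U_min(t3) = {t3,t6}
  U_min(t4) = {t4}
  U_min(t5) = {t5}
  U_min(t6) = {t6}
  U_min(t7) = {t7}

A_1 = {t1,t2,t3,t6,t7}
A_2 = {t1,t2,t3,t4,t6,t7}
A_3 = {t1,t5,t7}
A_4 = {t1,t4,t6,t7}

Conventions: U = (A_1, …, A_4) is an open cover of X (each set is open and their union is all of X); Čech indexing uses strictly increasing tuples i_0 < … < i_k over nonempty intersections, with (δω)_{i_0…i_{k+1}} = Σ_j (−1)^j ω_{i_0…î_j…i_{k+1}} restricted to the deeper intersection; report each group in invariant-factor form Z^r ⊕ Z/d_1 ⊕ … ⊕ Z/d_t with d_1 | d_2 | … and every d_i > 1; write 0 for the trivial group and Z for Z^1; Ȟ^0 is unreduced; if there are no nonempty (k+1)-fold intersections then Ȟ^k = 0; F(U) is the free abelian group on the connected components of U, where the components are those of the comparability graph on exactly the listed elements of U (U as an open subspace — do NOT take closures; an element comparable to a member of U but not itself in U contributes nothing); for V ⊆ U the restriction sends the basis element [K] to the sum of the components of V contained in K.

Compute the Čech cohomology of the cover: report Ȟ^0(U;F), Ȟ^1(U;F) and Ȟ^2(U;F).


nonempty intersections:
  A12={t1,t2,t3,t6,t7} A13={t1,t7} A14={t1,t6,t7} A23={t1,t7} A24={t1,t4,t6,t7} A34={t1,t7}
  A123={t1,t7} A124={t1,t6,t7} A134={t1,t7} A234={t1,t7}
  A1234={t1,t7}
components per intersection:
  A1: {t1,t2,t7} {t3,t6}
  A2: {t1,t2,t7} {t3,t6} {t4}
  A3: {t1,t7} {t5}
  A4: {t1,t7} {t4} {t6}
  A12: {t1,t2,t7} {t3,t6}
  A13: {t1,t7}
  A14: {t1,t7} {t6}
  A23: {t1,t7}
  A24: {t1,t7} {t4} {t6}
  A34: {t1,t7}
  A123: {t1,t7}
  A124: {t1,t7} {t6}
  A134: {t1,t7}
  A234: {t1,t7}
  A1234: {t1,t7}
C dims 10,10,5,1; δ0: rk 6, SNF 1^6; δ1: rk 4, SNF 1^4; δ2: rk 1, SNF 1^1
Ȟ^0: (10−6)−0=4 ⇒ Z^4
Ȟ^1: (10−4)−6=0 ⇒ 0
Ȟ^2: (5−1)−4=0 ⇒ 0

Ȟ^0 = Z^4, Ȟ^1 = 0 and Ȟ^2 = 0


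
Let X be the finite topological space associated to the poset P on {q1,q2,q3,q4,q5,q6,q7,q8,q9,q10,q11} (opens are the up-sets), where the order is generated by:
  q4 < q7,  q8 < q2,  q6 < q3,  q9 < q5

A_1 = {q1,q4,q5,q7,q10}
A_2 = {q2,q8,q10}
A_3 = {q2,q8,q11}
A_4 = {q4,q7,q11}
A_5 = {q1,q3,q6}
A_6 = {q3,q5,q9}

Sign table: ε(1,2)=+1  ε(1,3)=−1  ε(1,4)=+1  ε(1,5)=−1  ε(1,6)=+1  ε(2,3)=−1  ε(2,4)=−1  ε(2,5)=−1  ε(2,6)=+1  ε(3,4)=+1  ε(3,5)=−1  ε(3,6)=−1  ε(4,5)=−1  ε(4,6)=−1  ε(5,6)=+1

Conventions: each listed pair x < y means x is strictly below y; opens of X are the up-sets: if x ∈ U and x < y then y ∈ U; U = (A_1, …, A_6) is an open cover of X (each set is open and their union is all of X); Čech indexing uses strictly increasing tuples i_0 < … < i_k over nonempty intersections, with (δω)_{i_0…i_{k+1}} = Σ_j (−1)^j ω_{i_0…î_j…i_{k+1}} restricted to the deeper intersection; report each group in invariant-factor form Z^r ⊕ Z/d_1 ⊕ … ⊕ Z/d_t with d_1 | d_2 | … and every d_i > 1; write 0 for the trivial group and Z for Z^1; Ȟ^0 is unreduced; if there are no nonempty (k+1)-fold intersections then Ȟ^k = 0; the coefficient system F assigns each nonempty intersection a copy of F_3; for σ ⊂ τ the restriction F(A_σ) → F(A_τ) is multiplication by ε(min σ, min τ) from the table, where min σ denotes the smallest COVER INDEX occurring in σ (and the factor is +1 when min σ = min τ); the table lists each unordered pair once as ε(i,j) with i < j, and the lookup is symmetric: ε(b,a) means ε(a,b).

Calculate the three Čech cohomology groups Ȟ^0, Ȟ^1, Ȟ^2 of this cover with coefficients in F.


Ȟ^0 ≅ 0; Ȟ^1 ≅ Z/3; Ȟ^2 ≅ 0

nerve simplices:
  A12={q10} A14={q4,q7} A15={q1} A16={q5} A23={q2,q8} A34={q11} A56={q3}
C dims 6,7; δ0: rk_F3 6
degree 0: 6−6−0 = 0 → Ȟ^0 ≅ 0
degree 1: 7−0−6 = 1 → Ȟ^1 ≅ Z/3
degree 2: 0−0−0 = 0 → Ȟ^2 ≅ 0


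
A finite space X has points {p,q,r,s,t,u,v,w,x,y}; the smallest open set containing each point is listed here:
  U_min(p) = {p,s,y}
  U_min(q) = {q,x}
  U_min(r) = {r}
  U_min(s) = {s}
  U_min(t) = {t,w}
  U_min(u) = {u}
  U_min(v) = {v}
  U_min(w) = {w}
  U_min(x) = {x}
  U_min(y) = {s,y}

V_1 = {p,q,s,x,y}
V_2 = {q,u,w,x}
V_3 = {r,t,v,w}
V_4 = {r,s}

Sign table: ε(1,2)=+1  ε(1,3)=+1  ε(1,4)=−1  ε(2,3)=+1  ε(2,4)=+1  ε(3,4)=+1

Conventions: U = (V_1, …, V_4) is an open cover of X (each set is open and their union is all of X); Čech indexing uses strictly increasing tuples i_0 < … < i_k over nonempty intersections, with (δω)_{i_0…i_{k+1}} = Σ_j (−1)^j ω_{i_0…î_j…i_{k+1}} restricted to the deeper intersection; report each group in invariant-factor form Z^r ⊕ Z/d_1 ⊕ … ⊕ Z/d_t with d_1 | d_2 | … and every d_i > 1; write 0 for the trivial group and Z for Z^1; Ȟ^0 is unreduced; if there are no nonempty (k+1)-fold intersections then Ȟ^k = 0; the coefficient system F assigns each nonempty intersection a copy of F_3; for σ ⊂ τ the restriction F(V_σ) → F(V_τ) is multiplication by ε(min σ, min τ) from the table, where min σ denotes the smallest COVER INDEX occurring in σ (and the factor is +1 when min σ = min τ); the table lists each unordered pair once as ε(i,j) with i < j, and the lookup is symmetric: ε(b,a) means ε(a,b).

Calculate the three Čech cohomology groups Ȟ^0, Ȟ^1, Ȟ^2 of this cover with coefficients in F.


Ȟ^0 ≅ 0; Ȟ^1 ≅ 0; Ȟ^2 ≅ 0

nonempty overlaps:
  V12={q,x} V14={s} V23={w} V34={r}
C dims 4,4; δ0: rk_F3 4
degree 0: 4−4−0 = 0 → Ȟ^0 ≅ 0
degree 1: 4−0−4 = 0 → Ȟ^1 ≅ 0
degree 2: 0−0−0 = 0 → Ȟ^2 ≅ 0


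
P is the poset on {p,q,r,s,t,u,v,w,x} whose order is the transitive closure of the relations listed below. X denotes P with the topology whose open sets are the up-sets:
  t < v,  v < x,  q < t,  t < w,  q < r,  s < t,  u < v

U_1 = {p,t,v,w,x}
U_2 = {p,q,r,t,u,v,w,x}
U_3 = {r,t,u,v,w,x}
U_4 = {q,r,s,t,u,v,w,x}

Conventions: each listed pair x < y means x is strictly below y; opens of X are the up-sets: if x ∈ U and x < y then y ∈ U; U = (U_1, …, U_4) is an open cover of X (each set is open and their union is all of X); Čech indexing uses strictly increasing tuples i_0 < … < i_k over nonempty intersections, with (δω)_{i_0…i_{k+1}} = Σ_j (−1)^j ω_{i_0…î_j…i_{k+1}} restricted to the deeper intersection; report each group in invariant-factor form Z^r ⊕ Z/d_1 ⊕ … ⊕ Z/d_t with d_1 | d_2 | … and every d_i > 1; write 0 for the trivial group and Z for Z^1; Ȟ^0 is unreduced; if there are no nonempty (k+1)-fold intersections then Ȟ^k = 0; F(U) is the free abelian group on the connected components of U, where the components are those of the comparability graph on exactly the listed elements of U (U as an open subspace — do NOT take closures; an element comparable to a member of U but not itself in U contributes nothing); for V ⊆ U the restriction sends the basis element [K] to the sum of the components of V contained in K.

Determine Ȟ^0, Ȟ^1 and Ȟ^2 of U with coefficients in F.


Ȟ^0(U;F) ≅ Z^2, Ȟ^1(U;F) ≅ 0 and Ȟ^2(U;F) ≅ 0

nerve of the cover:
  U12={p,t,v,w,x} U13={t,v,w,x} U14={t,v,w,x} U23={r,t,u,v,w,x} U24={q,r,t,u,v,w,x} U34={r,t,u,v,w,x}
  U123={t,v,w,x} U124={t,v,w,x} U134={t,v,w,x} U234={r,t,u,v,w,x}
  U1234={t,v,w,x}
components per intersection:
  U1: {p} {t,v,w,x}
  U2: {p} {q,r,t,u,v,w,x}
  U3: {r} {t,u,v,w,x}
  U4: {q,r,s,t,u,v,w,x}
  U12: {p} {t,v,w,x}
  U13: {t,v,w,x}
  U14: {t,v,w,x}
  U23: {r} {t,u,v,w,x}
  U24: {q,r,t,u,v,w,x}
  U34: {r} {t,u,v,w,x}
  U123: {t,v,w,x}
  U124: {t,v,w,x}
  U134: {t,v,w,x}
  U234: {r} {t,u,v,w,x}
  U1234: {t,v,w,x}
C dims 7,9,5,1; δ0: rk 5, SNF 1^5; δ1: rk 4, SNF 1^4; δ2: rk 1, SNF 1^1
Ȟ^0 = (7 − 5) − 0 = 2, so Ȟ^0 ≅ Z^2
Ȟ^1 = (9 − 4) − 5 = 0, so Ȟ^1 ≅ 0
Ȟ^2 = (5 − 1) − 4 = 0, so Ȟ^2 ≅ 0


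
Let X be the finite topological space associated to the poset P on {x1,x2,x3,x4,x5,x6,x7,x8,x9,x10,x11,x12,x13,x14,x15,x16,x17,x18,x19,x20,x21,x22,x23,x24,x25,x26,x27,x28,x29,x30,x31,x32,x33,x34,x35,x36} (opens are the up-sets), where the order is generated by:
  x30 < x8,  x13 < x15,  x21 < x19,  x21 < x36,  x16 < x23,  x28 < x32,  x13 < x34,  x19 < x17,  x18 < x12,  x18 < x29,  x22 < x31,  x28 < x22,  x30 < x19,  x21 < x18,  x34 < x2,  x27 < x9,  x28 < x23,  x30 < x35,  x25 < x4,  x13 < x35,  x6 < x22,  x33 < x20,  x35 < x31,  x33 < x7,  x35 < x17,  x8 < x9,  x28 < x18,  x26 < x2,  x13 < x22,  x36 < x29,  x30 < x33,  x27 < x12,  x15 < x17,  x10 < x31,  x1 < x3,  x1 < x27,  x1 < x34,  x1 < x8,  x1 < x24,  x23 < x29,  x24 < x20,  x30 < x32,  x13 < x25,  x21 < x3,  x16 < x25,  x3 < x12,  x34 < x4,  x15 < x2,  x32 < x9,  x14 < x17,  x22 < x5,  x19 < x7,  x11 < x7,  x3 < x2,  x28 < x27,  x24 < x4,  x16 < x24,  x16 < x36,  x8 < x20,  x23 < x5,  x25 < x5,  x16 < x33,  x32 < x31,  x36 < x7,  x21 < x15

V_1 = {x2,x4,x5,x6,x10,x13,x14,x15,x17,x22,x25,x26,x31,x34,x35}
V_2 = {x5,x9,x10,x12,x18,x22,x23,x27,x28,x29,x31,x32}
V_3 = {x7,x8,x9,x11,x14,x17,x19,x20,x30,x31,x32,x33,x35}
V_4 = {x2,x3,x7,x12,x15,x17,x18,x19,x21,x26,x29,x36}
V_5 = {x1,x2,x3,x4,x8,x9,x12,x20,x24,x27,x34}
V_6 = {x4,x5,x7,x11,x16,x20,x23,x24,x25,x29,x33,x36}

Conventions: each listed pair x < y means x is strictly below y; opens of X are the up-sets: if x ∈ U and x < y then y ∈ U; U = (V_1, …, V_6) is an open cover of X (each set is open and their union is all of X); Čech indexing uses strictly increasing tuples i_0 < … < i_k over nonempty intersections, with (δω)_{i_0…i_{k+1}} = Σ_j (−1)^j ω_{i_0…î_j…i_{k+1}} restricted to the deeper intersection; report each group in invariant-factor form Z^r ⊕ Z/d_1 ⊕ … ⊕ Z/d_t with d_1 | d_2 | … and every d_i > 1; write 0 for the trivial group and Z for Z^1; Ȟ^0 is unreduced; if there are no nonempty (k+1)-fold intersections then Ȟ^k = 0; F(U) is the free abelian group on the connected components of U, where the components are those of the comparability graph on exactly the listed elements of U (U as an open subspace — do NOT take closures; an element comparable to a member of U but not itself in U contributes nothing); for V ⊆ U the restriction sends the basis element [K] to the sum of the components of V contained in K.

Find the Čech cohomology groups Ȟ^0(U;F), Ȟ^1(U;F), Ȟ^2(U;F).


intersection data:
  V12={x5,x10,x22,x31} V13={x14,x17,x31,x35} V14={x2,x15,x17,x26} V15={x2,x4,x34} V16={x4,x5,x25} V23={x9,x31,x32} V24={x12,x18,x29} V25={x9,x12,x27} V26={x5,x23,x29} V34={x7,x17,x19} V35={x8,x9,x20} V36={x7,x11,x20,x33} V45={x2,x3,x12} V46={x7,x29,x36} V56={x4,x20,x24}
  V123={x31} V126={x5} V134={x17} V145={x2} V156={x4} V235={x9} V245={x12} V246={x29} V346={x7} V356={x20}
components per intersection:
  V1: {x2,x4,x5,x6,x10,x13,x14,x15,x17,x22,x25,x26,x31,x34,x35}
  V2: {x5,x9,x10,x12,x18,x22,x23,x27,x28,x29,x31,x32}
  V3: {x7,x8,x9,x11,x14,x17,x19,x20,x30,x31,x32,x33,x35}
  V4: {x2,x3,x7,x12,x15,x17,x18,x19,x21,x26,x29,x36}
  V5: {x1,x2,x3,x4,x8,x9,x12,x20,x24,x27,x34}
  V6: {x4,x5,x7,x11,x16,x20,x23,x24,x25,x29,x33,x36}
  V12: {x5,x10,x22,x31}
  V13: {x14,x17,x31,x35}
  V14: {x2,x15,x17,x26}
  V15: {x2,x4,x34}
  V16: {x4,x5,x25}
  V23: {x9,x31,x32}
  V24: {x12,x18,x29}
  V25: {x9,x12,x27}
  V26: {x5,x23,x29}
  V34: {x7,x17,x19}
  V35: {x8,x9,x20}
  V36: {x7,x11,x20,x33}
  V45: {x2,x3,x12}
  V46: {x7,x29,x36}
  V56: {x4,x20,x24}
  V123: {x31}
  V126: {x5}
  V134: {x17}
  V145: {x2}
  V156: {x4}
  V235: {x9}
  V245: {x12}
  V246: {x29}
  V346: {x7}
  V356: {x20}
C dims 6,15,10; δ0: rk 5, SNF 1^5; δ1: rk 10, SNF 1^9·2
Ȟ^0 = (6 − 5) − 0 = 1, so Ȟ^0 ≅ Z
Ȟ^1 = (15 − 10) − 5 = 0, so Ȟ^1 ≅ 0
Ȟ^2 = (10 − 0) − 10 = 0 plus torsion [2], so Ȟ^2 ≅ Z/2

Ȟ^0 ≅ Z, Ȟ^1 ≅ 0 and Ȟ^2 ≅ Z/2


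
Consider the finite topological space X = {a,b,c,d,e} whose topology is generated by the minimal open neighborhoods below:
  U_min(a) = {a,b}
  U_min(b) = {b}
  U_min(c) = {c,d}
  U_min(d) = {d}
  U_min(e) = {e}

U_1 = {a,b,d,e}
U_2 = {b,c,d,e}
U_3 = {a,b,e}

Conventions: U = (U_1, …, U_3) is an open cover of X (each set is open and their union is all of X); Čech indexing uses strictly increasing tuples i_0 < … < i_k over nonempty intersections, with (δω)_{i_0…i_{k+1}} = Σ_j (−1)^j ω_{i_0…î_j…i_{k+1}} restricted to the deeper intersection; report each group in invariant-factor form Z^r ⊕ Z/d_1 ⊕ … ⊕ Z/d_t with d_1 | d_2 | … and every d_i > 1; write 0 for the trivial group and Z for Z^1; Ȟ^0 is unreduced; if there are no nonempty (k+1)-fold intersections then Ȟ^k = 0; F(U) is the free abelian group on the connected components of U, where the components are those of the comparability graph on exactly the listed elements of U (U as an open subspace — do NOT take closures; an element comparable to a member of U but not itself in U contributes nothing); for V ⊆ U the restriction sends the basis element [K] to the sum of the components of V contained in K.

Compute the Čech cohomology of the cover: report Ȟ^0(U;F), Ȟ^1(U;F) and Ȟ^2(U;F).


nerve of the cover:
  U12={b,d,e} U13={a,b,e} U23={b,e}
  U123={b,e}
components per intersection:
  U1: {a,b} {d} {e}
  U2: {b} {c,d} {e}
  U3: {a,b} {e}
  U12: {b} {d} {e}
  U13: {a,b} {e}
  U23: {b} {e}
  U123: {b} {e}
C dims 8,7,2; δ0: rk 5, SNF 1^5; δ1: rk 2, SNF 1^2
Ȟ^0 = (8 − 5) − 0 = 3, so Ȟ^0 ≅ Z^3
Ȟ^1 = (7 − 2) − 5 = 0, so Ȟ^1 ≅ 0
Ȟ^2 = (2 − 0) − 2 = 0, so Ȟ^2 ≅ 0

Ȟ^0 ≅ Z^3; Ȟ^1 ≅ 0; Ȟ^2 ≅ 0


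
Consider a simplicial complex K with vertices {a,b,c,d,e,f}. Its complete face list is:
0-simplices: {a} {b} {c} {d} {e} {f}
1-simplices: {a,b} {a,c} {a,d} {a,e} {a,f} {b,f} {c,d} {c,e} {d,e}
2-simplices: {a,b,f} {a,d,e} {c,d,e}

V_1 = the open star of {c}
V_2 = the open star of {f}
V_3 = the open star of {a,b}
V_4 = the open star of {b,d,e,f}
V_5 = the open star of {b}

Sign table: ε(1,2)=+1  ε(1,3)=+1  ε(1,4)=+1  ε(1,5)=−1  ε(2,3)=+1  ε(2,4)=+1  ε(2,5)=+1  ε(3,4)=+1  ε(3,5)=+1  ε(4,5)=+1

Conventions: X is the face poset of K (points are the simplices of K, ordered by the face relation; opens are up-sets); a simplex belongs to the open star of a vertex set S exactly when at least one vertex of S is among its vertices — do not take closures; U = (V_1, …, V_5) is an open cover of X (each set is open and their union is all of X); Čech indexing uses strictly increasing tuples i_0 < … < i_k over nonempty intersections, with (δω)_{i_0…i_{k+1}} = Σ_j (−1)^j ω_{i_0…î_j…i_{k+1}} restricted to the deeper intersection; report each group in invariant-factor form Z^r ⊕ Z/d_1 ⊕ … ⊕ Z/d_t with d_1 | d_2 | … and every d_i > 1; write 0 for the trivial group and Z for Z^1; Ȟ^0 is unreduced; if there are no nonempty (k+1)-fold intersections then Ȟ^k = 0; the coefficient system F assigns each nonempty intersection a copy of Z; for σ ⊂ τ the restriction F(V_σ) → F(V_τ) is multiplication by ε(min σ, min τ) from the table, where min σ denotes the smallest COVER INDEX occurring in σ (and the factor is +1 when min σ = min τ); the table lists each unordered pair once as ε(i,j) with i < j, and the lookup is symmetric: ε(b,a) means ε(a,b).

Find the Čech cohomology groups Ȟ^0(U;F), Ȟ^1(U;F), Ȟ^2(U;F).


Ȟ^0 ≅ Z, Ȟ^1 ≅ Z and Ȟ^2 ≅ 0

intersection data:
  V1={{c},{a,c},{c,d},{c,e},{c,d,e}} V2={{f},{a,f},{b,f},{a,b,f}} V3={{a},{b},{a,b},{a,c},{a,d},{a,e},{a,f},{b,f},{a,b,f},{a,d,e}} V4={{b},{d},{e},{f},{a,b},{a,d},{a,e},{a,f},{b,f},{c,d},{c,e},{d,e},{a,b,f},{a,d,e},{c,d,e}} V5={{b},{a,b},{b,f},{a,b,f}}
  V13={{a,c}} V14={{c,d},{c,e},{c,d,e}} V23={{a,f},{b,f},{a,b,f}} V24={{f},{a,f},{b,f},{a,b,f}} V25={{b,f},{a,b,f}} V34={{b},{a,b},{a,d},{a,e},{a,f},{b,f},{a,b,f},{a,d,e}} V35={{b},{a,b},{b,f},{a,b,f}} V45={{b},{a,b},{b,f},{a,b,f}}
  V234={{a,f},{b,f},{a,b,f}} V235={{b,f},{a,b,f}} V245={{b,f},{a,b,f}} V345={{b},{a,b},{b,f},{a,b,f}}
  V2345={{b,f},{a,b,f}}
C dims 5,8,4,1; δ0: rk 4, SNF 1^4; δ1: rk 3, SNF 1^3; δ2: rk 1, SNF 1^1
Ȟ^0 = (5 − 4) − 0 = 1, so Ȟ^0 ≅ Z
Ȟ^1 = (8 − 3) − 4 = 1, so Ȟ^1 ≅ Z
Ȟ^2 = (4 − 1) − 3 = 0, so Ȟ^2 ≅ 0


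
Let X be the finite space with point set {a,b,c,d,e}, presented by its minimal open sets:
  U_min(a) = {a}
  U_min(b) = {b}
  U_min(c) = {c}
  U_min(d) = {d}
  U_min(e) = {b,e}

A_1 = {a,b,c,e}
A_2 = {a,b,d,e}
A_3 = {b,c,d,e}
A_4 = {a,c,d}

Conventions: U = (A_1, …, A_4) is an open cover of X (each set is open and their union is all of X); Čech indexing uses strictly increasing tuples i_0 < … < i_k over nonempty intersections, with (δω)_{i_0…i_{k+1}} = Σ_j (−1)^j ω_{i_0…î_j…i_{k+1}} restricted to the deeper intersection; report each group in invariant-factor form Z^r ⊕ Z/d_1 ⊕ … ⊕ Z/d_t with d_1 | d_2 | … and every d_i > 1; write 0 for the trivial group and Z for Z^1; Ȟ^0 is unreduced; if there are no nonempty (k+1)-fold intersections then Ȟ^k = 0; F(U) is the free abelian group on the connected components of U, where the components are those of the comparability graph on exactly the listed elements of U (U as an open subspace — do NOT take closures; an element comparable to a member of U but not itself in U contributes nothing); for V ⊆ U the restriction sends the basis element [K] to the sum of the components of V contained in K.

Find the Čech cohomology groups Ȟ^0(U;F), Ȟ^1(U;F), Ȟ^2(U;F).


Ȟ^0 = Z^4, Ȟ^1 = 0, Ȟ^2 = 0

nonempty intersections:
  A12={a,b,e} A13={b,c,e} A14={a,c} A23={b,d,e} A24={a,d} A34={c,d}
  A123={b,e} A124={a} A134={c} A234={d}
components per intersection:
  A1: {a} {b,e} {c}
  A2: {a} {b,e} {d}
  A3: {b,e} {c} {d}
  A4: {a} {c} {d}
  A12: {a} {b,e}
  A13: {b,e} {c}
  A14: {a} {c}
  A23: {b,e} {d}
  A24: {a} {d}
  A34: {c} {d}
  A123: {b,e}
  A124: {a}
  A134: {c}
  A234: {d}
C dims 12,12,4; δ0: rk 8, SNF 1^8; δ1: rk 4, SNF 1^4
Ȟ^0: (12−8)−0=4 ⇒ Z^4
Ȟ^1: (12−4)−8=0 ⇒ 0
Ȟ^2: (4−0)−4=0 ⇒ 0


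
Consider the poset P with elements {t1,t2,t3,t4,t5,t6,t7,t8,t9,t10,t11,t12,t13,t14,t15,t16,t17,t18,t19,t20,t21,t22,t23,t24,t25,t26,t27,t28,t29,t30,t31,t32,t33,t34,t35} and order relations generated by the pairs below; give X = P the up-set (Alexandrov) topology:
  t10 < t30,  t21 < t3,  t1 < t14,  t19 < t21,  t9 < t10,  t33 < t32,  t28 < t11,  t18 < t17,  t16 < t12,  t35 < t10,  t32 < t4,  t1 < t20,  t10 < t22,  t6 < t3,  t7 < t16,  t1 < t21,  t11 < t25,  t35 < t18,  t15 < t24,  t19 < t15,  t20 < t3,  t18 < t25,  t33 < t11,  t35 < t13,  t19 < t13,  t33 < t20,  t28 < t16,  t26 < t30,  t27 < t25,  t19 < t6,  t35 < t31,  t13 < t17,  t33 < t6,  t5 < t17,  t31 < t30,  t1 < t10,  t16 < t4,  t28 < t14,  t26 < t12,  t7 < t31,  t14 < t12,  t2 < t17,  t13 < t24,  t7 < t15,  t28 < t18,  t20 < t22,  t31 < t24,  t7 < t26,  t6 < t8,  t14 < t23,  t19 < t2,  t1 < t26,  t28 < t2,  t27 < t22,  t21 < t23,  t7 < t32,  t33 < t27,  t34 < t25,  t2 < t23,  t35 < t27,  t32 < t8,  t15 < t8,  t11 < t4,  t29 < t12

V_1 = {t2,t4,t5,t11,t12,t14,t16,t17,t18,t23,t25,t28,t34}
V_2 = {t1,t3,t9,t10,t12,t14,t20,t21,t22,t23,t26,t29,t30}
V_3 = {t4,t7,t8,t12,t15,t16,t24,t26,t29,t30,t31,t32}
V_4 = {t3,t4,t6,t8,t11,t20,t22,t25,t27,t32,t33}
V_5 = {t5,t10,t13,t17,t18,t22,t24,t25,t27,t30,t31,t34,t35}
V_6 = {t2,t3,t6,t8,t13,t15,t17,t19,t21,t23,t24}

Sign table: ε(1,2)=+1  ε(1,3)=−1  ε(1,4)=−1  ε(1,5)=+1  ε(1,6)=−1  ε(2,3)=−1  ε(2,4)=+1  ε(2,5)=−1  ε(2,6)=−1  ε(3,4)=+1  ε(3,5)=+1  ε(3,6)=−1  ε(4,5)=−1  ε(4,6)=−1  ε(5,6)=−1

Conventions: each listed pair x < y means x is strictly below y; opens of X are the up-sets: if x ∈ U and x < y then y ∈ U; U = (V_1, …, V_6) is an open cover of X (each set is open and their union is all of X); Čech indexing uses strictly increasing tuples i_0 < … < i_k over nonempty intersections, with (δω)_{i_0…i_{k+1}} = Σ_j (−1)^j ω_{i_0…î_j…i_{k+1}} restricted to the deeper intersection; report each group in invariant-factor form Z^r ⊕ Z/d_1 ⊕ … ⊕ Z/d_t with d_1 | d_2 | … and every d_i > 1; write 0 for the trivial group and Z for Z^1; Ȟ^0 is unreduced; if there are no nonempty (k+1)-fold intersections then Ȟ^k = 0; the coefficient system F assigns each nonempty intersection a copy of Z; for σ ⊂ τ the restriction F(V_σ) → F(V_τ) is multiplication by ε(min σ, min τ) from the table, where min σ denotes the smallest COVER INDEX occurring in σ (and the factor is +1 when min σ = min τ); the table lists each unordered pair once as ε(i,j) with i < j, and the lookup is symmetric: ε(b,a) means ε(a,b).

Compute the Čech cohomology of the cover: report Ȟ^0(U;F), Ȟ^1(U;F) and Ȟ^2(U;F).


intersection data:
  V12={t12,t14,t23} V13={t4,t12,t16} V14={t4,t11,t25} V15={t5,t17,t18,t25,t34} V16={t2,t17,t23} V23={t12,t26,t29,t30} V24={t3,t20,t22} V25={t10,t22,t30} V26={t3,t21,t23} V34={t4,t8,t32} V35={t24,t30,t31} V36={t8,t15,t24} V45={t22,t25,t27} V46={t3,t6,t8} V56={t13,t17,t24}
  V123={t12} V126={t23} V134={t4} V145={t25} V156={t17} V235={t30} V245={t22} V246={t3} V346={t8} V356={t24}
C dims 6,15,10; δ0: rk 6, SNF 1^5·2; δ1: rk 9, SNF 1^9
Ȟ^0 = (6 − 6) − 0 = 0, so Ȟ^0 ≅ 0
Ȟ^1 = (15 − 9) − 6 = 0 plus torsion [2], so Ȟ^1 ≅ Z/2
Ȟ^2 = (10 − 0) − 9 = 1, so Ȟ^2 ≅ Z

Ȟ^0(U;F) ≅ 0, Ȟ^1(U;F) ≅ Z/2 and Ȟ^2(U;F) ≅ Z


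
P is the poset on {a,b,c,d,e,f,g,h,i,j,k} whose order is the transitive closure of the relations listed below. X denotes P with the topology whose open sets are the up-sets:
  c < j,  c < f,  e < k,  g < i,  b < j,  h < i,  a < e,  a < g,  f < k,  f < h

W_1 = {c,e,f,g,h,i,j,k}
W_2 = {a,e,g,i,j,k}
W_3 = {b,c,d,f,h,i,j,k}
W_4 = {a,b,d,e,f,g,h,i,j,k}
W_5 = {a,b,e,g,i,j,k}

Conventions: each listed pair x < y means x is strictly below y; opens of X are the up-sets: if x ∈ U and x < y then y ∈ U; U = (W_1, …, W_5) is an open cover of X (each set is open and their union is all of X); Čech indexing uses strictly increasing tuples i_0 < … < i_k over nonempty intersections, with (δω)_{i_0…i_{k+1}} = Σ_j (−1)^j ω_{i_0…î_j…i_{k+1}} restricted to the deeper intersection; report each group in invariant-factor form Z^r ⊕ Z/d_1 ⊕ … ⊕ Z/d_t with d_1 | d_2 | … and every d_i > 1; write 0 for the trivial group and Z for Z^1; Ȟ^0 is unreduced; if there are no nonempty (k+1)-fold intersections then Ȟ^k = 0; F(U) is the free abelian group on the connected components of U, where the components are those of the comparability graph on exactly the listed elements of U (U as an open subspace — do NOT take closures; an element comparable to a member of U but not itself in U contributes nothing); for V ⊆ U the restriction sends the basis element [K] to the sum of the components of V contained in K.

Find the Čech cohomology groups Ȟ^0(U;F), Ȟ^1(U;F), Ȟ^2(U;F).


Ȟ^0 ≅ Z^2; Ȟ^1 ≅ 0; Ȟ^2 ≅ 0

nonempty overlaps:
  W12={e,g,i,j,k} W13={c,f,h,i,j,k} W14={e,f,g,h,i,j,k} W15={e,g,i,j,k} W23={i,j,k} W24={a,e,g,i,j,k} W25={a,e,g,i,j,k} W34={b,d,f,h,i,j,k} W35={b,i,j,k} W45={a,b,e,g,i,j,k}
  W123={i,j,k} W124={e,g,i,j,k} W125={e,g,i,j,k} W134={f,h,i,j,k} W135={i,j,k} W145={e,g,i,j,k} W234={i,j,k} W235={i,j,k} W245={a,e,g,i,j,k} W345={b,i,j,k}
  W1234={i,j,k} W1235={i,j,k} W1245={e,g,i,j,k} W1345={i,j,k} W2345={i,j,k}
  W12345={i,j,k}
components per intersection:
  W1: {c,e,f,g,h,i,j,k}
  W2: {a,e,g,i,k} {j}
  W3: {b,c,f,h,i,j,k} {d}
  W4: {a,e,f,g,h,i,k} {b,j} {d}
  W5: {a,e,g,i,k} {b,j}
  W12: {e,k} {g,i} {j}
  W13: {c,f,h,i,j,k}
  W14: {e,f,g,h,i,k} {j}
  W15: {e,k} {g,i} {j}
  W23: {i} {j} {k}
  W24: {a,e,g,i,k} {j}
  W25: {a,e,g,i,k} {j}
  W34: {b,j} {d} {f,h,i,k}
  W35: {b,j} {i} {k}
  W45: {a,e,g,i,k} {b,j}
  W123: {i} {j} {k}
  W124: {e,k} {g,i} {j}
  W125: {e,k} {g,i} {j}
  W134: {f,h,i,k} {j}
  W135: {i} {j} {k}
  W145: {e,k} {g,i} {j}
  W234: {i} {j} {k}
  W235: {i} {j} {k}
  W245: {a,e,g,i,k} {j}
  W345: {b,j} {i} {k}
  W1234: {i} {j} {k}
  W1235: {i} {j} {k}
  W1245: {e,k} {g,i} {j}
  W1345: {i} {j} {k}
  W2345: {i} {j} {k}
  W12345: {i} {j} {k}
C dims 10,24,28,15; δ0: rk 8, SNF 1^8; δ1: rk 16, SNF 1^16; δ2: rk 12, SNF 1^12
degree 0: 10−8−0 = 2 → Ȟ^0 ≅ Z^2
degree 1: 24−16−8 = 0 → Ȟ^1 ≅ 0
degree 2: 28−12−16 = 0 → Ȟ^2 ≅ 0


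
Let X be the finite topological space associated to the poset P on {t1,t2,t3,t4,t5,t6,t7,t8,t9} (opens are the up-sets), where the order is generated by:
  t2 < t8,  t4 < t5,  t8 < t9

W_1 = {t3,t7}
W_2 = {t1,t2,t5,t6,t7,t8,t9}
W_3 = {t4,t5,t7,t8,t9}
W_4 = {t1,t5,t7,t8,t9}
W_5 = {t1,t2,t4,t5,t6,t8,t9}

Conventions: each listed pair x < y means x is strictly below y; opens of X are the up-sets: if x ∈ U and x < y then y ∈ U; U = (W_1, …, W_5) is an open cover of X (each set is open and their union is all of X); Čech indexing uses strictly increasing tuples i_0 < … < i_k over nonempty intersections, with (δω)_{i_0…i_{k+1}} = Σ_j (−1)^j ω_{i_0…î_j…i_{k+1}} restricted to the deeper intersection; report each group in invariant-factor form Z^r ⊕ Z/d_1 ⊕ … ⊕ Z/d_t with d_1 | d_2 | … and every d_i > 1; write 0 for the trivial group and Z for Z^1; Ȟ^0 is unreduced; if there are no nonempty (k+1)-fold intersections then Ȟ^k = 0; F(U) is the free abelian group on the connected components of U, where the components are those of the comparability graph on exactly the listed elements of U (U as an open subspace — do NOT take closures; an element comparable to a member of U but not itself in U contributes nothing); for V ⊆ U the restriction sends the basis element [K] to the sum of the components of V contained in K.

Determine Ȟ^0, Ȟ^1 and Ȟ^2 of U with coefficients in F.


Ȟ^0(U;F) ≅ Z^6, Ȟ^1(U;F) ≅ 0, Ȟ^2(U;F) ≅ 0

nonempty overlaps:
  W12={t7} W13={t7} W14={t7} W23={t5,t7,t8,t9} W24={t1,t5,t7,t8,t9} W25={t1,t2,t5,t6,t8,t9} W34={t5,t7,t8,t9} W35={t4,t5,t8,t9} W45={t1,t5,t8,t9}
  W123={t7} W124={t7} W134={t7} W234={t5,t7,t8,t9} W235={t5,t8,t9} W245={t1,t5,t8,t9} W345={t5,t8,t9}
  W1234={t7} W2345={t5,t8,t9}
components per intersection:
  W1: {t3} {t7}
  W2: {t1} {t2,t8,t9} {t5} {t6} {t7}
  W3: {t4,t5} {t7} {t8,t9}
  W4: {t1} {t5} {t7} {t8,t9}
  W5: {t1} {t2,t8,t9} {t4,t5} {t6}
  W12: {t7}
  W13: {t7}
  W14: {t7}
  W23: {t5} {t7} {t8,t9}
  W24: {t1} {t5} {t7} {t8,t9}
  W25: {t1} {t2,t8,t9} {t5} {t6}
  W34: {t5} {t7} {t8,t9}
  W35: {t4,t5} {t8,t9}
  W45: {t1} {t5} {t8,t9}
  W123: {t7}
  W124: {t7}
  W134: {t7}
  W234: {t5} {t7} {t8,t9}
  W235: {t5} {t8,t9}
  W245: {t1} {t5} {t8,t9}
  W345: {t5} {t8,t9}
  W1234: {t7}
  W2345: {t5} {t8,t9}
C dims 18,22,13,3; δ0: rk 12, SNF 1^12; δ1: rk 10, SNF 1^10; δ2: rk 3, SNF 1^3
degree 0: 18−12−0 = 6 → Ȟ^0 ≅ Z^6
degree 1: 22−10−12 = 0 → Ȟ^1 ≅ 0
degree 2: 13−3−10 = 0 → Ȟ^2 ≅ 0


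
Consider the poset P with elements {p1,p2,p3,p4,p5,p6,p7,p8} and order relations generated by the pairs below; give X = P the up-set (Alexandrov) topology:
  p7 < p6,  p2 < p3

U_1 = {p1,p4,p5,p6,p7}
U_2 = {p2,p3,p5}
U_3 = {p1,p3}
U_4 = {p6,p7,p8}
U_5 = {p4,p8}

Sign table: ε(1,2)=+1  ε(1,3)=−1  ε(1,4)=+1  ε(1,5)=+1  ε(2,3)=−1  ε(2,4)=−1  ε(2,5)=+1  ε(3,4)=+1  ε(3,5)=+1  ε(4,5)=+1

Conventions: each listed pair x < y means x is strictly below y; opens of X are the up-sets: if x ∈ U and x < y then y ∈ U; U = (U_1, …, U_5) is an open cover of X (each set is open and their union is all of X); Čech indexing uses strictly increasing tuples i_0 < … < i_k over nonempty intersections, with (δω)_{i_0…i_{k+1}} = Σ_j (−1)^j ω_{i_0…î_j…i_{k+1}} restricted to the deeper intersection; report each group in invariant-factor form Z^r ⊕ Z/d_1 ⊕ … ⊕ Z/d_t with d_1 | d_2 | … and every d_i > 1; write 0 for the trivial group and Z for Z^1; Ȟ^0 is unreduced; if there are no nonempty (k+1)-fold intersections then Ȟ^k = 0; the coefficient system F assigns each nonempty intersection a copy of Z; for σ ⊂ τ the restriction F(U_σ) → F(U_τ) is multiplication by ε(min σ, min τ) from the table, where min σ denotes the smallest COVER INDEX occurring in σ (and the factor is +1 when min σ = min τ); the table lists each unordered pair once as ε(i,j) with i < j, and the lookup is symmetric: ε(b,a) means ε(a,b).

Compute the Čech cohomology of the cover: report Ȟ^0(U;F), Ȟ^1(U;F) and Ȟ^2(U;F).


Ȟ^0(U;F) ≅ Z, Ȟ^1(U;F) ≅ Z^2 and Ȟ^2(U;F) ≅ 0

nonempty overlaps:
  U12={p5} U13={p1} U14={p6,p7} U15={p4} U23={p3} U45={p8}
C dims 5,6; δ0: rk 4, SNF 1^4
degree 0: 5−4−0 = 1 → Ȟ^0 ≅ Z
degree 1: 6−0−4 = 2 → Ȟ^1 ≅ Z^2
degree 2: 0−0−0 = 0 → Ȟ^2 ≅ 0


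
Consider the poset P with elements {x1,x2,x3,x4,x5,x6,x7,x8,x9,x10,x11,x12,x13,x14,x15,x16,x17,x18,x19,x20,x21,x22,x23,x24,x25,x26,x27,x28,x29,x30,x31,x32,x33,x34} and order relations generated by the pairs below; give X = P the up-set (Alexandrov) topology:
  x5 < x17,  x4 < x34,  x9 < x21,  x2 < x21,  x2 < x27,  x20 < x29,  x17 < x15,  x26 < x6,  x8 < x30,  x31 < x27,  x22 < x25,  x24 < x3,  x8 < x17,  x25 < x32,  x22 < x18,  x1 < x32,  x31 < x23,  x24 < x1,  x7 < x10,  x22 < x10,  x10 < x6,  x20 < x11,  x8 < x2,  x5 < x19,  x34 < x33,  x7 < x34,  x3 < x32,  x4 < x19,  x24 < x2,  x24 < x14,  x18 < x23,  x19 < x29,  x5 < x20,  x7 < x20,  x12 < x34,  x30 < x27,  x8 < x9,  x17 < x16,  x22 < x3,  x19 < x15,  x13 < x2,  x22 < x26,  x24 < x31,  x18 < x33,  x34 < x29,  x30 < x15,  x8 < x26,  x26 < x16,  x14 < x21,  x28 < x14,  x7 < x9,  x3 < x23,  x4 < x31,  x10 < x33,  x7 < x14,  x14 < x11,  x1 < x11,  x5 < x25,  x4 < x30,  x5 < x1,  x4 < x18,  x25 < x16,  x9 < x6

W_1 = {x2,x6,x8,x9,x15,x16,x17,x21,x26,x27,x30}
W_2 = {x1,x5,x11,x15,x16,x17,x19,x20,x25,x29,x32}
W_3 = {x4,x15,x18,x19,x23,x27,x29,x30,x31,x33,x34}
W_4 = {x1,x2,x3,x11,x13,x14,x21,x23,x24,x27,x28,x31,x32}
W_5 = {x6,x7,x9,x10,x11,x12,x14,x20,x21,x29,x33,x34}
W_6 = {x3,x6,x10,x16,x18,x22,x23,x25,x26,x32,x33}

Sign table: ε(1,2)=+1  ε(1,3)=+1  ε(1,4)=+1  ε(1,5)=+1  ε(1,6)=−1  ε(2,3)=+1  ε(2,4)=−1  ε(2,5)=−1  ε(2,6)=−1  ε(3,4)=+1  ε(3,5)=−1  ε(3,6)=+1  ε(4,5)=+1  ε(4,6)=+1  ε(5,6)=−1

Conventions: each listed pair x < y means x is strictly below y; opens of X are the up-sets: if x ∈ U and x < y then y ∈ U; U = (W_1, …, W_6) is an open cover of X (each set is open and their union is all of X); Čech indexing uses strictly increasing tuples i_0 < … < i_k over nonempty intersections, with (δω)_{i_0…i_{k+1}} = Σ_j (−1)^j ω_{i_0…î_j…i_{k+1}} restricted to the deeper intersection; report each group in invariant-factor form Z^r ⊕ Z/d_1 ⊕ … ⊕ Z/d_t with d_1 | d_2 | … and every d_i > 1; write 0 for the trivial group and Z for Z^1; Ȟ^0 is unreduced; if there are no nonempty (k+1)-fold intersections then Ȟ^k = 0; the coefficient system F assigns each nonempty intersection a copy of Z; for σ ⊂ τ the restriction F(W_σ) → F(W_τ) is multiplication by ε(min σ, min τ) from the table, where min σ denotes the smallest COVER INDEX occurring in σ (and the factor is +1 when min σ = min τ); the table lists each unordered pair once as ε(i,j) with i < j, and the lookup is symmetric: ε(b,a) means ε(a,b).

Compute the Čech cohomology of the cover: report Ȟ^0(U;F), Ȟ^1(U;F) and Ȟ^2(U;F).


cover nerve:
  W12={x15,x16,x17} W13={x15,x27,x30} W14={x2,x21,x27} W15={x6,x9,x21} W16={x6,x16,x26} W23={x15,x19,x29} W24={x1,x11,x32} W25={x11,x20,x29} W26={x16,x25,x32} W34={x23,x27,x31} W35={x29,x33,x34} W36={x18,x23,x33} W45={x11,x14,x21} W46={x3,x23,x32} W56={x6,x10,x33}
  W123={x15} W126={x16} W134={x27} W145={x21} W156={x6} W235={x29} W245={x11} W246={x32} W346={x23} W356={x33}
C dims 6,15,10; δ0: rk 6, SNF 1^5·2; δ1: rk 9, SNF 1^9
Ȟ^0: (6−6)−0=0 ⇒ 0
Ȟ^1: (15−9)−6=0 plus torsion [2] ⇒ Z/2
Ȟ^2: (10−0)−9=1 ⇒ Z

Ȟ^0(U;F) ≅ 0; Ȟ^1(U;F) ≅ Z/2; Ȟ^2(U;F) ≅ Z
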